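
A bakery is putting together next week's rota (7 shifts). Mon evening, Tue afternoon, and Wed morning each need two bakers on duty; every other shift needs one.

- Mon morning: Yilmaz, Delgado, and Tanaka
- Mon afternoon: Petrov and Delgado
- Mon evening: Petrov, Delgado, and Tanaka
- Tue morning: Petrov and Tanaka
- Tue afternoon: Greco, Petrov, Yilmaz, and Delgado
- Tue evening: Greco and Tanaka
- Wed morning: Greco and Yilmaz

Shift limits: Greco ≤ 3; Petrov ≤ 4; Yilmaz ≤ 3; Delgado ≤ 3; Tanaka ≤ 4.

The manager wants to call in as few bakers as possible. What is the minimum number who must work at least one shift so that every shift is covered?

10 slots to fill and no one can take more than 4, so at least ⌈10/4⌉ = 3 bakers are needed.
Shifts {Mon evening, Wed morning} need 4 slots, but among the bakers available for them (Greco, Petrov, Yilmaz, Delgado, and Tanaka) any 3 together supply at most 3. So 3 bakers are not enough.
Greco, Petrov, Yilmaz, and Delgado alone can cover everything: Mon morning→Yilmaz, Mon afternoon→Petrov, Mon evening→Petrov+Delgado, Tue morning→Petrov, Tue afternoon→Greco+Petrov, Tue evening→Greco, Wed morning→Greco+Yilmaz.

4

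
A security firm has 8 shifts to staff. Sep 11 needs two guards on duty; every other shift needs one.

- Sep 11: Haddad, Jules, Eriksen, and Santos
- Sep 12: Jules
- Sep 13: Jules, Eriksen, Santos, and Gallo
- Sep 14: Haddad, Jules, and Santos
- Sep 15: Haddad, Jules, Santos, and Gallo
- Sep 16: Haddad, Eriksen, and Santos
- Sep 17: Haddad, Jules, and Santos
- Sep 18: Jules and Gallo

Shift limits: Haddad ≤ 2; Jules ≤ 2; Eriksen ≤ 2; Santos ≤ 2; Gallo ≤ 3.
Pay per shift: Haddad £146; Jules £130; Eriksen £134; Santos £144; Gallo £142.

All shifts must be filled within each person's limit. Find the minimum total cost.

£1242

Sep 12 can only be covered by Jules, so that assignment is forced.
Picking the cheapest available guard for each shift independently would cost £1178, but that ignores the shift limits.
An optimal schedule: Sep 11→Eriksen+Santos, Sep 12→Jules, Sep 13→Gallo, Sep 14→Jules, Sep 15→Gallo, Sep 16→Eriksen, Sep 17→Santos, Sep 18→Gallo.
Total: 134 + 144 + 130 + 142 + 130 + 142 + 134 + 144 + 142 = £1242.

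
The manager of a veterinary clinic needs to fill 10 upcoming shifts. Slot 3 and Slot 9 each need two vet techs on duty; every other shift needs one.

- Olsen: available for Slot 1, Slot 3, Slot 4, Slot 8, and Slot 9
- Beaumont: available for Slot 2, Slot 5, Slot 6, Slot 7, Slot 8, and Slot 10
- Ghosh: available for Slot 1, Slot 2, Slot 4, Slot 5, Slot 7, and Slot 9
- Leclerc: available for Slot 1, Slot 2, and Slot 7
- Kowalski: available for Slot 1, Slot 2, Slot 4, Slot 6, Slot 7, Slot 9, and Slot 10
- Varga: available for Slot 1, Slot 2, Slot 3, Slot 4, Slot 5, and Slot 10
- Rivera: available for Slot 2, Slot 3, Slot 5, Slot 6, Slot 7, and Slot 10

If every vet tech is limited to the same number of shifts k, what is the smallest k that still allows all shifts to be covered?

2

With 7 vet techs and 12 worker-slots to fill, someone must work at least ⌈12/7⌉ = 2 shifts, so k ≥ 2.
k = 2 works: Slot 1→Leclerc, Slot 2→Varga, Slot 3→Olsen+Varga, Slot 4→Ghosh, Slot 5→Beaumont, Slot 6→Beaumont, Slot 7→Leclerc, Slot 8→Olsen, Slot 9→Ghosh+Kowalski, Slot 10→Kowalski.
Loads: Olsen 2, Beaumont 2, Ghosh 2, Leclerc 2, Kowalski 2, Varga 2, Rivera 0 — all ≤ 2.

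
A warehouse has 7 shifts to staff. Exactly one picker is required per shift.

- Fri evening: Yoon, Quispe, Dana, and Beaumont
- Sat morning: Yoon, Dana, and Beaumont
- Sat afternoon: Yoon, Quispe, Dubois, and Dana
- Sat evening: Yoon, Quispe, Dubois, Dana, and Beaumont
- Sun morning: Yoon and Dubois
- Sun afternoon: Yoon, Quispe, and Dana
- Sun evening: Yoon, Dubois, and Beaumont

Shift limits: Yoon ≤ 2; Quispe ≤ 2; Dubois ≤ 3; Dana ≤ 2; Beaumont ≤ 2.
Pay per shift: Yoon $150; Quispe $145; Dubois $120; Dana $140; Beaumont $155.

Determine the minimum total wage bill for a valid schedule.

Picking the cheapest available picker for each shift independently would cost $900, but that ignores the shift limits.
An optimal schedule: Fri evening→Quispe, Sat morning→Dana, Sat afternoon→Dubois, Sat evening→Quispe, Sun morning→Dubois, Sun afternoon→Dana, Sun evening→Dubois.
Total: 145 + 140 + 120 + 145 + 120 + 140 + 120 = $930.

$930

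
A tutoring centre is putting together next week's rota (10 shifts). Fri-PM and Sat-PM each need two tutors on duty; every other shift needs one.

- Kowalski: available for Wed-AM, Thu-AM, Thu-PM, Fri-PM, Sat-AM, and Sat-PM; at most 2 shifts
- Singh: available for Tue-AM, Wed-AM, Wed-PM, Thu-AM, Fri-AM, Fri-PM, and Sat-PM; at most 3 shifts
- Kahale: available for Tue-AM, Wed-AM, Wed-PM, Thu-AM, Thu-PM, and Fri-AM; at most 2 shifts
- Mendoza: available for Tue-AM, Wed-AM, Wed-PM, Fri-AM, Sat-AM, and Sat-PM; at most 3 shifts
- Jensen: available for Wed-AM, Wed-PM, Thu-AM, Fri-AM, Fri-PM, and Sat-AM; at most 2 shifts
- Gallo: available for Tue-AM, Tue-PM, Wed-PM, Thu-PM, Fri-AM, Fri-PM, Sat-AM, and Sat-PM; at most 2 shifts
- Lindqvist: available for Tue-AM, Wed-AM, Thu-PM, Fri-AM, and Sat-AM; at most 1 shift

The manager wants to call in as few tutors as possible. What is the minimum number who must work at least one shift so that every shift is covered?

5

12 slots to fill and no one can take more than 3, so at least ⌈12/3⌉ = 4 tutors are needed.
Any 4 tutors together have capacity at most 3+3+2+2 = 10 < 12 slots, so 4 can never suffice.
Kowalski, Singh, Kahale, Mendoza, and Gallo alone can cover everything: Tue-AM→Singh, Tue-PM→Gallo, Wed-AM→Kahale, Wed-PM→Kahale, Thu-AM→Kowalski, Thu-PM→Kowalski, Fri-AM→Mendoza, Fri-PM→Singh+Gallo, Sat-AM→Mendoza, Sat-PM→Singh+Mendoza.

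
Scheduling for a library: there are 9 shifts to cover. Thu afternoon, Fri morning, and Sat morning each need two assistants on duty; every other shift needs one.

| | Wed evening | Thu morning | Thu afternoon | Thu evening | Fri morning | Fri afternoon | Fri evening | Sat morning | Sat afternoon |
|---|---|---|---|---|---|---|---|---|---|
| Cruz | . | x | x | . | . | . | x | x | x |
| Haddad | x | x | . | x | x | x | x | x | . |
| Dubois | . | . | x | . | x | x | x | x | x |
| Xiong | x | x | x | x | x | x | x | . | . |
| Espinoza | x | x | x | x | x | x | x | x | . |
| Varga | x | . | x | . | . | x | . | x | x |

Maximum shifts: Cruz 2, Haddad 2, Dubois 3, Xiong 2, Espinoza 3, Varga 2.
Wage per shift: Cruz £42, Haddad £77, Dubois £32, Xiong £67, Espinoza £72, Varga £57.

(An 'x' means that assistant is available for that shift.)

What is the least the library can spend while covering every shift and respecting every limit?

£644

Picking the cheapest available assistant for each shift independently would cost £509, but that ignores the shift limits.
An optimal schedule: Wed evening→Varga, Thu morning→Cruz, Thu afternoon→Cruz+Espinoza, Thu evening→Xiong, Fri morning→Xiong+Espinoza, Fri afternoon→Dubois, Fri evening→Dubois, Sat morning→Varga+Espinoza, Sat afternoon→Dubois.
Total: 57 + 42 + 42 + 72 + 67 + 67 + 72 + 32 + 32 + 57 + 72 + 32 = £644.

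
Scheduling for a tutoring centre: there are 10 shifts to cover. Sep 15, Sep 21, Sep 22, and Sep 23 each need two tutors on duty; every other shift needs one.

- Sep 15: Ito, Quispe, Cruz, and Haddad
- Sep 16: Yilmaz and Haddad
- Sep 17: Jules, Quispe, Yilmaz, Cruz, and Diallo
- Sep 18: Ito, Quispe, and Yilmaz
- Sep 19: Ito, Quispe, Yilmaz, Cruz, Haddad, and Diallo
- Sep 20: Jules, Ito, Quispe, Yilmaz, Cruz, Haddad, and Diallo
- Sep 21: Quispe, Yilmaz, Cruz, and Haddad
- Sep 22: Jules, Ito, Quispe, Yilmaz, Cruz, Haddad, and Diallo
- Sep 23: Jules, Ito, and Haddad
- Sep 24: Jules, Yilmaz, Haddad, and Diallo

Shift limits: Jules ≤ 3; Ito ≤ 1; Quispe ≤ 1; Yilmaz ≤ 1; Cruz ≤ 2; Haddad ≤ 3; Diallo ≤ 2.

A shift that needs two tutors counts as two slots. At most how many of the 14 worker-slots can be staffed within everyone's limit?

Total capacity across all tutors is 3+1+1+1+2+3+2 = 13, and 14 slots are needed, so at most 13 can be filled.
An assignment achieving 13: Sep 15→Quispe+Cruz, Sep 16→Yilmaz, Sep 17→Jules, Sep 18→Ito, Sep 19→Haddad, Sep 20→Diallo, Sep 21→Cruz+Haddad, Sep 22→Diallo, Sep 23→Jules+Haddad, Sep 24→Jules.
Loads: Jules 3/3, Ito 1/1, Quispe 1/1, Yilmaz 1/1, Cruz 2/2, Haddad 3/3, Diallo 2/2.

13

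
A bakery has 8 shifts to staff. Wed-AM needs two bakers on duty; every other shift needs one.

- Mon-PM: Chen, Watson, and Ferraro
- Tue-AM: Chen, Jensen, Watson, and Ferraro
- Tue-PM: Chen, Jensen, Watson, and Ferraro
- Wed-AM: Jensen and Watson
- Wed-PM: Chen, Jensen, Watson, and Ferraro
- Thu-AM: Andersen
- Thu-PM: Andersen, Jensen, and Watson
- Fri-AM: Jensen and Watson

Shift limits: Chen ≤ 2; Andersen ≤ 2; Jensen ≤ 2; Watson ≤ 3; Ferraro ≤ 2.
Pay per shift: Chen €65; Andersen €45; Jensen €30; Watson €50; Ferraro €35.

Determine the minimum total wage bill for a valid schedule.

€370

Wed-AM can only be covered by Jensen and Watson, so that assignment is forced.
Thu-AM can only be covered by Andersen, so that assignment is forced.
Picking the cheapest available baker for each shift independently would cost €310, but that ignores the shift limits.
An optimal schedule: Mon-PM→Ferraro, Tue-AM→Ferraro, Tue-PM→Watson, Wed-AM→Jensen+Watson, Wed-PM→Watson, Thu-AM→Andersen, Thu-PM→Andersen, Fri-AM→Jensen.
Total: 35 + 35 + 50 + 30 + 50 + 50 + 45 + 45 + 30 = €370.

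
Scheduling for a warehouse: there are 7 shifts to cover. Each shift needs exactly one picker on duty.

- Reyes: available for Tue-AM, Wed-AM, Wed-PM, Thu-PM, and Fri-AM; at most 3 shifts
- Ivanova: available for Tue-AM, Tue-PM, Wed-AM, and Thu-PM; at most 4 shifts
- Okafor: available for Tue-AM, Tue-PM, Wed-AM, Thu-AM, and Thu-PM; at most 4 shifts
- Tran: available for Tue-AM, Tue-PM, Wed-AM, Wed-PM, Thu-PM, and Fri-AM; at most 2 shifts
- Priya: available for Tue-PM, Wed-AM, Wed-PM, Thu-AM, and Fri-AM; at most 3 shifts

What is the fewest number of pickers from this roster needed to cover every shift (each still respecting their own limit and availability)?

2

7 slots to fill and no one can take more than 4, so at least ⌈7/4⌉ = 2 pickers are needed.
Reyes and Okafor alone can cover everything: Tue-AM→Reyes, Tue-PM→Okafor, Wed-AM→Okafor, Wed-PM→Reyes, Thu-AM→Okafor, Thu-PM→Okafor, Fri-AM→Reyes.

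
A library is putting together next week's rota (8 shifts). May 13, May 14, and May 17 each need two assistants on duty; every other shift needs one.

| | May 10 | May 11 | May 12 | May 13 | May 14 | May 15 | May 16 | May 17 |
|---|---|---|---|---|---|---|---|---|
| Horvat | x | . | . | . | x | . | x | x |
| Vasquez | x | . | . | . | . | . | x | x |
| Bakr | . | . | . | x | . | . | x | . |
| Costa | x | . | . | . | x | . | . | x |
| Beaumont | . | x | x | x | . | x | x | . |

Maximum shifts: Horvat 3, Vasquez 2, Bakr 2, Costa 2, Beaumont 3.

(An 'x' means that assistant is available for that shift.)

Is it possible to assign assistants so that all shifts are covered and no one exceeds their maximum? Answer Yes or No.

Total capacity is 12 and 11 slots are needed, so capacity alone doesn't rule it out.
Shifts {May 11, May 12, May 13, May 15} need 5 worker-slots in total, but the assistants available for any of those shifts (Bakr and Beaumont) can supply at most 4 among them. So no valid schedule exists.

No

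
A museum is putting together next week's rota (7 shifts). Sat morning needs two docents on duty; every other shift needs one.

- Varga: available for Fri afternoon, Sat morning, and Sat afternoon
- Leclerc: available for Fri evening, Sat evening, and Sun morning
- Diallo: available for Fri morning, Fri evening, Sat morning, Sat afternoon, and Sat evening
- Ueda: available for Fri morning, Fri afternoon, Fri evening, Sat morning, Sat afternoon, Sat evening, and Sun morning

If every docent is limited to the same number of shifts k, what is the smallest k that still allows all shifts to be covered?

2

With 4 docents and 8 worker-slots to fill, someone must work at least ⌈8/4⌉ = 2 shifts, so k ≥ 2.
k = 2 works: Fri morning→Diallo, Fri afternoon→Varga, Fri evening→Leclerc, Sat morning→Varga+Diallo, Sat afternoon→Ueda, Sat evening→Ueda, Sun morning→Leclerc.
Loads: Varga 2, Leclerc 2, Diallo 2, Ueda 2 — all ≤ 2.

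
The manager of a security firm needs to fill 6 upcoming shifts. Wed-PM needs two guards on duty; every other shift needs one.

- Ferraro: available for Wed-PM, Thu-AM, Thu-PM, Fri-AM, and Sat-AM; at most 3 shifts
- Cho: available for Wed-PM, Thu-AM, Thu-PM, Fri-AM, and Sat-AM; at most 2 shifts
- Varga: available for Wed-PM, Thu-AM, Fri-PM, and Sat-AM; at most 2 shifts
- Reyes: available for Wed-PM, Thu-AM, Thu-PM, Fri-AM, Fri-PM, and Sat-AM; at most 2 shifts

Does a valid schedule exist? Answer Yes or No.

One valid schedule: Wed-PM→Cho+Varga, Thu-AM→Ferraro, Thu-PM→Ferraro, Fri-AM→Ferraro, Fri-PM→Varga, Sat-AM→Cho.
Loads: Ferraro 3/3, Cho 2/2, Varga 2/2, Reyes 0/2 — all within limits.

Yes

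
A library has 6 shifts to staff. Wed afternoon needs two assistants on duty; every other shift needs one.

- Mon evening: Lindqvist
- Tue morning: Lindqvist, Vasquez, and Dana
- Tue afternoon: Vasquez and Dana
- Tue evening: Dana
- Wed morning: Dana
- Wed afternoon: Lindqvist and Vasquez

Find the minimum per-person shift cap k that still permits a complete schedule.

3

With 3 assistants and 7 worker-slots to fill, someone must work at least ⌈7/3⌉ = 3 shifts, so k ≥ 3.
k = 3 works: Mon evening→Lindqvist, Tue morning→Lindqvist, Tue afternoon→Vasquez, Tue evening→Dana, Wed morning→Dana, Wed afternoon→Lindqvist+Vasquez.
Loads: Lindqvist 3, Vasquez 2, Dana 2 — all ≤ 3.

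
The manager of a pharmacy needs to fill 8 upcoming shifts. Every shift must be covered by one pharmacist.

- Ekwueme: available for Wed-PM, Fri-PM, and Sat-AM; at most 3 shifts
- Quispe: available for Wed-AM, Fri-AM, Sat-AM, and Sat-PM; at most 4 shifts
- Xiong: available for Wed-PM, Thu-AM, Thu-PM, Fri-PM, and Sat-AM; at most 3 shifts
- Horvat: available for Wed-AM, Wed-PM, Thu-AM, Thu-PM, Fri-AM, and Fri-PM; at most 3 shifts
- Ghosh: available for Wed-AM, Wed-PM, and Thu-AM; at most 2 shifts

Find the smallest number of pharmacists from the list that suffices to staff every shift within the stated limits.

3

8 slots to fill and no one can take more than 4, so at least ⌈8/4⌉ = 2 pharmacists are needed.
Any 2 pharmacists together have capacity at most 4+3 = 7 < 8 slots, so 2 can never suffice.
Ekwueme, Quispe, and Xiong alone can cover everything: Wed-AM→Quispe, Wed-PM→Ekwueme, Thu-AM→Xiong, Thu-PM→Xiong, Fri-AM→Quispe, Fri-PM→Ekwueme, Sat-AM→Ekwueme, Sat-PM→Quispe.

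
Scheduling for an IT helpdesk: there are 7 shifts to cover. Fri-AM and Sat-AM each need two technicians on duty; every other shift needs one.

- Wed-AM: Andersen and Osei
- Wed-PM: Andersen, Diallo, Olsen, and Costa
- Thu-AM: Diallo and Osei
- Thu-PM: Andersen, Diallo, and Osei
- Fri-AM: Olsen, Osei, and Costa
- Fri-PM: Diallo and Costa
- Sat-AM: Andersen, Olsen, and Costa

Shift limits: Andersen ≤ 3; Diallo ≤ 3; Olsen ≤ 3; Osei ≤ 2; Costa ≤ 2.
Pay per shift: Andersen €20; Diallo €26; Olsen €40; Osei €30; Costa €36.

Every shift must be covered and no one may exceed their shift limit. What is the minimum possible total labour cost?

Picking the cheapest available technician for each shift independently would cost €234, but that ignores the shift limits.
An optimal schedule: Wed-AM→Andersen, Wed-PM→Diallo, Thu-AM→Diallo, Thu-PM→Andersen, Fri-AM→Osei+Costa, Fri-PM→Diallo, Sat-AM→Andersen+Costa.
Total: 20 + 26 + 26 + 20 + 30 + 36 + 26 + 20 + 36 = €240.

€240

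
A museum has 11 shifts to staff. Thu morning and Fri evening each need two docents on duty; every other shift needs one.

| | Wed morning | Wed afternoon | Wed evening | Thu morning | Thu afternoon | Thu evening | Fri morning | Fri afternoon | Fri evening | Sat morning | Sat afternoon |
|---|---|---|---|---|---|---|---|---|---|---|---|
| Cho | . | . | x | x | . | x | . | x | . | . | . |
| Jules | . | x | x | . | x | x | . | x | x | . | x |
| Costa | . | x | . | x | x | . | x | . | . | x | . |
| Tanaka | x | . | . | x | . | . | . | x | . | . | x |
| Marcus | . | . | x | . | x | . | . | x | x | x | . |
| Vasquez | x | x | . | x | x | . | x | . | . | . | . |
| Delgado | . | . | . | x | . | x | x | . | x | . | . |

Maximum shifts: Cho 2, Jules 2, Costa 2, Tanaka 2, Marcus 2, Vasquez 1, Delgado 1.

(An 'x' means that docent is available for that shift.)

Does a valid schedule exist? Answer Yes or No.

Total capacity is 2+2+2+2+2+1+1 = 12 but 13 worker-slots are needed — infeasible.

No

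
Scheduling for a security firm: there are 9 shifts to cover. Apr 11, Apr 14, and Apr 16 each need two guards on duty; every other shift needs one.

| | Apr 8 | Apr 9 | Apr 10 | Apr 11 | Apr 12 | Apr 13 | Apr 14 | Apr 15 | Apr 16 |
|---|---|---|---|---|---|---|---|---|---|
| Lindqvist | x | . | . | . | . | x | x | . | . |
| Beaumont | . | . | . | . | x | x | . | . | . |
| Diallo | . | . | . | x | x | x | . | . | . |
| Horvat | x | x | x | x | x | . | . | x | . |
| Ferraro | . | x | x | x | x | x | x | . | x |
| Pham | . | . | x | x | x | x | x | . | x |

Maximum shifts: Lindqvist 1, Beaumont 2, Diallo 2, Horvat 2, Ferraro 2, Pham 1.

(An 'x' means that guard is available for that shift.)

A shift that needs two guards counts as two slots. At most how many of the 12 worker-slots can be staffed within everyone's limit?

Total capacity across all guards is 1+2+2+2+2+1 = 10, and 12 slots are needed, so at most 10 can be filled.
An assignment achieving 9: Apr 8→Lindqvist, Apr 9→Horvat, Apr 10→Ferraro, Apr 11→Diallo, Apr 12→Beaumont, Apr 13→Beaumont, Apr 15→Horvat, Apr 16→Ferraro+Pham.
Loads: Lindqvist 1/1, Beaumont 2/2, Diallo 1/2, Horvat 2/2, Ferraro 2/2, Pham 1/1.

9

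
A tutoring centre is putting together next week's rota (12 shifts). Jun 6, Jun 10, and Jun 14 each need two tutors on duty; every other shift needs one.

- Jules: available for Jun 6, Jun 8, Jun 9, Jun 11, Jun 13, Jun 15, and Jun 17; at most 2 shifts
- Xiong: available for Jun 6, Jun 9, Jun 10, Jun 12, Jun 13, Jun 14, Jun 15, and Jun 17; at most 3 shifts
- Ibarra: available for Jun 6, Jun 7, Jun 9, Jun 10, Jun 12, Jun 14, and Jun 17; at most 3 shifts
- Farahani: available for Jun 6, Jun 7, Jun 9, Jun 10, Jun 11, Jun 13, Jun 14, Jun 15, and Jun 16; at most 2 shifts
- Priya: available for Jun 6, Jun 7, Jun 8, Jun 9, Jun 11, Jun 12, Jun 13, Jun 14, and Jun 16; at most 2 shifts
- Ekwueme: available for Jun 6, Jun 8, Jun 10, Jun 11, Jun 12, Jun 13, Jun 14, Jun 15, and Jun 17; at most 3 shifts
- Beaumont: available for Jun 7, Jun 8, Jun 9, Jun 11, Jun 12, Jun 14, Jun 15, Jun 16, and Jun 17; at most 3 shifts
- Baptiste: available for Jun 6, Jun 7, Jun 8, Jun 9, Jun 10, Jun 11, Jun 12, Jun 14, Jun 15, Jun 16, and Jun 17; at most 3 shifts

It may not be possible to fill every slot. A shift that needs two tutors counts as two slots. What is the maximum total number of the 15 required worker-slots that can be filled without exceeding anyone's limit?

Total capacity across all tutors is 2+3+3+2+2+3+3+3 = 21, and 15 slots are needed, so at most 15 can be filled.
An assignment achieving 15: Jun 6→Priya+Ekwueme, Jun 7→Ibarra, Jun 8→Jules, Jun 9→Priya, Jun 10→Xiong+Ibarra, Jun 11→Farahani, Jun 12→Xiong, Jun 13→Jules, Jun 14→Ekwueme+Beaumont, Jun 15→Xiong, Jun 16→Farahani, Jun 17→Ibarra.
Loads: Jules 2/2, Xiong 3/3, Ibarra 3/3, Farahani 2/2, Priya 2/2, Ekwueme 2/3, Beaumont 1/3, Baptiste 0/3.

15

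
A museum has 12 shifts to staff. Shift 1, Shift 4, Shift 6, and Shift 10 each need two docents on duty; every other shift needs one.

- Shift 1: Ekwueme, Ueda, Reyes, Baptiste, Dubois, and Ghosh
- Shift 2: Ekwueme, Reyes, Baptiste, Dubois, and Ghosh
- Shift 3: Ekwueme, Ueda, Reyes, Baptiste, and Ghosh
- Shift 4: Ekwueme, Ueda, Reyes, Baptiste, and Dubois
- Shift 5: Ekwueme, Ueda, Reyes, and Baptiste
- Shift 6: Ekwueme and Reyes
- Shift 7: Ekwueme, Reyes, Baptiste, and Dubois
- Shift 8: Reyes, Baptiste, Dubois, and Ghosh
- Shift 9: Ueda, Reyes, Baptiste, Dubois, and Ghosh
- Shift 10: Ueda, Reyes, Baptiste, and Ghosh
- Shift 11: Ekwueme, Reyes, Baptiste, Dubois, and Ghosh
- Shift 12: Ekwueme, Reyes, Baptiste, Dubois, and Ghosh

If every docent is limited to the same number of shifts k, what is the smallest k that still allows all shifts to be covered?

3

With 6 docents and 16 worker-slots to fill, someone must work at least ⌈16/6⌉ = 3 shifts, so k ≥ 3.
k = 3 works: Shift 1→Dubois+Ghosh, Shift 2→Reyes, Shift 3→Ueda, Shift 4→Baptiste+Dubois, Shift 5→Ekwueme, Shift 6→Ekwueme+Reyes, Shift 7→Ekwueme, Shift 8→Reyes, Shift 9→Ueda, Shift 10→Ueda+Ghosh, Shift 11→Baptiste, Shift 12→Baptiste.
Loads: Ekwueme 3, Ueda 3, Reyes 3, Baptiste 3, Dubois 2, Ghosh 2 — all ≤ 3.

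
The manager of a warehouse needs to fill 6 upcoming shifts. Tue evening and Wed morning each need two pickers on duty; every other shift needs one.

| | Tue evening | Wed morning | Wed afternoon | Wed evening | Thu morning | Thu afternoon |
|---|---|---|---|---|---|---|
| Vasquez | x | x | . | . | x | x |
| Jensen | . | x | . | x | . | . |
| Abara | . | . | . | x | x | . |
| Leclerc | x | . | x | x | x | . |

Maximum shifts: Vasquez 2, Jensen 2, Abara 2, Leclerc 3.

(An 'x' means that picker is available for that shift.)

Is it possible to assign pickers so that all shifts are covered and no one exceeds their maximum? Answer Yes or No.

No

Total capacity is 9 and 8 slots are needed, so capacity alone doesn't rule it out.
Shifts {Tue evening, Wed morning, Thu afternoon} need 5 worker-slots in total, but the pickers available for any of those shifts (Vasquez, Jensen, and Leclerc) can supply at most 4 among them. So no valid schedule exists.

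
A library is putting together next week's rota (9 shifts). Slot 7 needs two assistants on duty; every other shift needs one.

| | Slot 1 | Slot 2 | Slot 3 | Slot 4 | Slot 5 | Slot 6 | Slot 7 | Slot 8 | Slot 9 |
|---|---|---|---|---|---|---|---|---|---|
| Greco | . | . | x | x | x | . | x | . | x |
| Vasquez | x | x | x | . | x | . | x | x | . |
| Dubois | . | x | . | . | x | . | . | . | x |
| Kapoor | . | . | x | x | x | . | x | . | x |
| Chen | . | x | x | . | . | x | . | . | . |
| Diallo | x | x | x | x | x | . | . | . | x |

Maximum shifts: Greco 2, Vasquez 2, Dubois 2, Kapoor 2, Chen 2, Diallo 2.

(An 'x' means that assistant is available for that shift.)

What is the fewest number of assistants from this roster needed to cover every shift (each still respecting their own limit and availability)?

10 slots to fill and no one can take more than 2, so at least ⌈10/2⌉ = 5 assistants are needed.
Greco, Vasquez, Dubois, Kapoor, and Chen alone can cover everything: Slot 1→Vasquez, Slot 2→Dubois, Slot 3→Chen, Slot 4→Greco, Slot 5→Kapoor, Slot 6→Chen, Slot 7→Greco+Kapoor, Slot 8→Vasquez, Slot 9→Dubois.

5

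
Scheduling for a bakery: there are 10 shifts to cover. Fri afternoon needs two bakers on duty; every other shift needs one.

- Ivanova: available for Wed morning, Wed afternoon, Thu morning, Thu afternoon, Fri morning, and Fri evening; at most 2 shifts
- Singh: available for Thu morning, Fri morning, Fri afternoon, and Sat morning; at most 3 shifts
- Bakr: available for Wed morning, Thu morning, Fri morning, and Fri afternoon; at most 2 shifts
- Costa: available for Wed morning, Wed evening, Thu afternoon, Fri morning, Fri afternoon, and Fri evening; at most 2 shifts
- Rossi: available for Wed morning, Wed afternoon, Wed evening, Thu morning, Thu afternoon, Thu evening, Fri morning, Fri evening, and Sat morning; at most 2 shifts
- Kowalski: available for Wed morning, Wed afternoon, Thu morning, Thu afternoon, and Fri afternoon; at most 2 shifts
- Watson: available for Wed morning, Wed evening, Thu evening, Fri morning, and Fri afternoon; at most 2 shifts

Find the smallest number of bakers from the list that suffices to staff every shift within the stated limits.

5

11 slots to fill and no one can take more than 3, so at least ⌈11/3⌉ = 4 bakers are needed.
Any 4 bakers together have capacity at most 3+2+2+2 = 9 < 11 slots, so 4 can never suffice.
Ivanova, Singh, Bakr, Costa, and Rossi alone can cover everything: Wed morning→Bakr, Wed afternoon→Ivanova, Wed evening→Costa, Thu morning→Singh, Thu afternoon→Ivanova, Thu evening→Rossi, Fri morning→Rossi, Fri afternoon→Singh+Bakr, Fri evening→Costa, Sat morning→Singh.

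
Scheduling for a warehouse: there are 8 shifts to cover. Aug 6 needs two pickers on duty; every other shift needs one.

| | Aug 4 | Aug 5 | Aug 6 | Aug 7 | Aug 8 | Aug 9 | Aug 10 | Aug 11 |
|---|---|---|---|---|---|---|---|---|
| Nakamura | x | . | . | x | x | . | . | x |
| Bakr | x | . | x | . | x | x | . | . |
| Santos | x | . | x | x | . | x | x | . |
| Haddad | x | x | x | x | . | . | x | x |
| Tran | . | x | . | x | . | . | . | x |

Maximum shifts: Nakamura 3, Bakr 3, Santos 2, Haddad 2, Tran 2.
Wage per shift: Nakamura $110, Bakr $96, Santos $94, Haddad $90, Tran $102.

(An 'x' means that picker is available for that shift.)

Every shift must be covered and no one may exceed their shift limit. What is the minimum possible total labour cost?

Picking the cheapest available picker for each shift independently would cost $824, but that ignores the shift limits.
An optimal schedule: Aug 4→Bakr, Aug 5→Haddad, Aug 6→Santos+Bakr, Aug 7→Tran, Aug 8→Bakr, Aug 9→Santos, Aug 10→Haddad, Aug 11→Tran.
Total: 96 + 90 + 94 + 96 + 102 + 96 + 94 + 90 + 102 = $860.

$860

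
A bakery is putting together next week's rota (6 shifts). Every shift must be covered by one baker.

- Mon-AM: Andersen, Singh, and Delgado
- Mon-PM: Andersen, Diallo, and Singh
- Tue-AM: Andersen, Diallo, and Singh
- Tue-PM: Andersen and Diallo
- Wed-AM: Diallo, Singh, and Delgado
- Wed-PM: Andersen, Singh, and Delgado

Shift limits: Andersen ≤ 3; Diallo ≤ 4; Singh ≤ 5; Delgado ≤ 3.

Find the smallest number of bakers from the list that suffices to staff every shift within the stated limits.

6 slots to fill and no one can take more than 5, so at least ⌈6/5⌉ = 2 bakers are needed.
Andersen and Diallo alone can cover everything: Mon-AM→Andersen, Mon-PM→Andersen, Tue-AM→Diallo, Tue-PM→Diallo, Wed-AM→Diallo, Wed-PM→Andersen.

2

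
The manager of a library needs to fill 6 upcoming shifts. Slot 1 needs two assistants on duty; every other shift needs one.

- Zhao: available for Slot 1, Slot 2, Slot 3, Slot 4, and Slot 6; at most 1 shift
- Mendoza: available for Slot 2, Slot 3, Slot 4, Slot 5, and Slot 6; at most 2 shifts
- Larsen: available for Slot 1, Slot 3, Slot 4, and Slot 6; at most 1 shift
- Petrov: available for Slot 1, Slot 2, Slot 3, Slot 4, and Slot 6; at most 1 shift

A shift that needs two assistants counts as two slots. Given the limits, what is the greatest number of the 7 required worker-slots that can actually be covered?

5

Total capacity across all assistants is 1+2+1+1 = 5, and 7 slots are needed, so at most 5 can be filled.
An assignment achieving 5: Slot 1→Zhao+Larsen, Slot 2→Mendoza, Slot 3→Petrov, Slot 5→Mendoza.
Loads: Zhao 1/1, Mendoza 2/2, Larsen 1/1, Petrov 1/1.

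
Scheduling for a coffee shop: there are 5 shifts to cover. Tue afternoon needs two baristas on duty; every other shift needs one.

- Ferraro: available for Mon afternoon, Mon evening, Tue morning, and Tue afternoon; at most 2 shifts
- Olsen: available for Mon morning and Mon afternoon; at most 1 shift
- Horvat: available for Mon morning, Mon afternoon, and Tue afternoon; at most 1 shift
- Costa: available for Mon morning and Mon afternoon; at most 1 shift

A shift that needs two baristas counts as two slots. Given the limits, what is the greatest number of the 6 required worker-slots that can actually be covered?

5

Total capacity across all baristas is 2+1+1+1 = 5, and 6 slots are needed, so at most 5 can be filled.
An assignment achieving 5: Mon morning→Olsen, Mon afternoon→Costa, Mon evening→Ferraro, Tue morning→Ferraro, Tue afternoon→Horvat.
Loads: Ferraro 2/2, Olsen 1/1, Horvat 1/1, Costa 1/1.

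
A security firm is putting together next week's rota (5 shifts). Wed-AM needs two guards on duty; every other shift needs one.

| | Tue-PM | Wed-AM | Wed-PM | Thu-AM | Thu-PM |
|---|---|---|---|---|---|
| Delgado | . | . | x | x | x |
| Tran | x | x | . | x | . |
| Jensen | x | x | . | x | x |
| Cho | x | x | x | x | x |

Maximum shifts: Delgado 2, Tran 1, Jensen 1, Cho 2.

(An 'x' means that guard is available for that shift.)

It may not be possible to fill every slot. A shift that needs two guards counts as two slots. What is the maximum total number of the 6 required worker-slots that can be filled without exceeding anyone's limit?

Total capacity across all guards is 2+1+1+2 = 6, and 6 slots are needed, so at most 6 can be filled.
An assignment achieving 6: Tue-PM→Tran, Wed-AM→Jensen+Cho, Wed-PM→Delgado, Thu-AM→Cho, Thu-PM→Delgado.
Loads: Delgado 2/2, Tran 1/1, Jensen 1/1, Cho 2/2.

6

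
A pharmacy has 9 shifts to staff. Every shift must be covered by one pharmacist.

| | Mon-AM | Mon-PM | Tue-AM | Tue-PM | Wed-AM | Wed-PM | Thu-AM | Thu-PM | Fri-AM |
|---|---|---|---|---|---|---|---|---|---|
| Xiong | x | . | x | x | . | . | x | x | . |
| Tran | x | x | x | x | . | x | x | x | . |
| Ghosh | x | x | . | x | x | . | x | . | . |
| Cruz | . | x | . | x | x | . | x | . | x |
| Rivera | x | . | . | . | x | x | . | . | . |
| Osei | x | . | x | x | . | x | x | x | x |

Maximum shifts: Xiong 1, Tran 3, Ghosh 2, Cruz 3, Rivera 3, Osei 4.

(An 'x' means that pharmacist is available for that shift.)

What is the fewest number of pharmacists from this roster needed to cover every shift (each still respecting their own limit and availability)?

9 slots to fill and no one can take more than 4, so at least ⌈9/4⌉ = 3 pharmacists are needed.
Tran, Ghosh, and Osei alone can cover everything: Mon-AM→Ghosh, Mon-PM→Tran, Tue-AM→Tran, Tue-PM→Osei, Wed-AM→Ghosh, Wed-PM→Tran, Thu-AM→Osei, Thu-PM→Osei, Fri-AM→Osei.

3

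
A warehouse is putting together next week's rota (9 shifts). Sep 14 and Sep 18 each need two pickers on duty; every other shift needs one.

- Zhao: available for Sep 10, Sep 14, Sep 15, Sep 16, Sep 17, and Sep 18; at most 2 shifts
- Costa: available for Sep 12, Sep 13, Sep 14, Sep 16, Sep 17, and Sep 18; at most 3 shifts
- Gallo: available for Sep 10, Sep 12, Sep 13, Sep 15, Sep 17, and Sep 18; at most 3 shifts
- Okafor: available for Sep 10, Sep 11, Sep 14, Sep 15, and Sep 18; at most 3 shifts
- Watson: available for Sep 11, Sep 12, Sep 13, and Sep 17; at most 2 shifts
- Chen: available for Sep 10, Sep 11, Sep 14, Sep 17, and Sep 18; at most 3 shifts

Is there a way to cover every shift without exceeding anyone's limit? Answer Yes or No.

Yes

One valid schedule: Sep 10→Gallo, Sep 11→Okafor, Sep 12→Costa, Sep 13→Costa, Sep 14→Okafor+Chen, Sep 15→Zhao, Sep 16→Zhao, Sep 17→Costa, Sep 18→Gallo+Okafor.
Loads: Zhao 2/2, Costa 3/3, Gallo 2/3, Okafor 3/3, Watson 0/2, Chen 1/3 — all within limits.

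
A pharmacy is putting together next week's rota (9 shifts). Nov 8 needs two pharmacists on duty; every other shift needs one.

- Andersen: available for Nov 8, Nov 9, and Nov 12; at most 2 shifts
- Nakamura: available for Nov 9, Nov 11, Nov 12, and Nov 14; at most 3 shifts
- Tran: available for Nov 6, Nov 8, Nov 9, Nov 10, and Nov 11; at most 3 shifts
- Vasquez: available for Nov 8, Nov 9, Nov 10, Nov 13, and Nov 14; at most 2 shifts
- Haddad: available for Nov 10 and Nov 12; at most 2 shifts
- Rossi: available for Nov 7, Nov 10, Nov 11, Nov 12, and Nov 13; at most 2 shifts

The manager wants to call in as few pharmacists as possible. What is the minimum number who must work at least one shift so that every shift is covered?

4

10 slots to fill and no one can take more than 3, so at least ⌈10/3⌉ = 4 pharmacists are needed.
Andersen, Nakamura, Tran, and Rossi alone can cover everything: Nov 6→Tran, Nov 7→Rossi, Nov 8→Andersen+Tran, Nov 9→Andersen, Nov 10→Tran, Nov 11→Nakamura, Nov 12→Nakamura, Nov 13→Rossi, Nov 14→Nakamura.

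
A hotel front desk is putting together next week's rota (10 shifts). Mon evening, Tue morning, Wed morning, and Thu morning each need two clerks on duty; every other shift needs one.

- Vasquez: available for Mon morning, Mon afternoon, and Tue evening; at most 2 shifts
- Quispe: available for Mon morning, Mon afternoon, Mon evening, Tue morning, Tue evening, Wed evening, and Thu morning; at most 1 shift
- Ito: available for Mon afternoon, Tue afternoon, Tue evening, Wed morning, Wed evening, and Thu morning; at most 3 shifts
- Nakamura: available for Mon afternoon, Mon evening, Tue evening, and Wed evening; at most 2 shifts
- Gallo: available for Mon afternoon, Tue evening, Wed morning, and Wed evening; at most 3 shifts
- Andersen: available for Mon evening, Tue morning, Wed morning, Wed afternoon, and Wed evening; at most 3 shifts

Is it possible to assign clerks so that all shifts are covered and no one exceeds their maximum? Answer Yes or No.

Total capacity is 14 and 14 slots are needed, so capacity alone doesn't rule it out.
Shifts {Tue morning, Thu morning} need 4 worker-slots in total, but the clerks available for any of those shifts (Quispe, Ito, and Andersen) can supply at most 3 among them. So no valid schedule exists.

No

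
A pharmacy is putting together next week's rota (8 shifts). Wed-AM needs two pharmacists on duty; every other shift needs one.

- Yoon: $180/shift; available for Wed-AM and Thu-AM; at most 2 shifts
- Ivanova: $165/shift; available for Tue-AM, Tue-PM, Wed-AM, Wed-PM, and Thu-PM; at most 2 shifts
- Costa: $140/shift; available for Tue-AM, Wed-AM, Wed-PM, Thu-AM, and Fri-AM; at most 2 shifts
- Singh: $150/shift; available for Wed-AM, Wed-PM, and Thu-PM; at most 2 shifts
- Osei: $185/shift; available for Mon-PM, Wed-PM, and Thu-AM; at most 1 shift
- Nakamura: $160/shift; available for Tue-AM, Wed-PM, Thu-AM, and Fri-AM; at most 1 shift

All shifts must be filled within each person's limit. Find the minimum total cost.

Mon-PM can only be covered by Osei, so that assignment is forced.
Tue-PM can only be covered by Ivanova, so that assignment is forced.
Picking the cheapest available pharmacist for each shift independently would cost $1350, but that ignores the shift limits.
An optimal schedule: Mon-PM→Osei, Tue-AM→Costa, Tue-PM→Ivanova, Wed-AM→Ivanova+Yoon, Wed-PM→Singh, Thu-AM→Nakamura, Thu-PM→Singh, Fri-AM→Costa.
Total: 185 + 140 + 165 + 165 + 180 + 150 + 160 + 150 + 140 = $1435.

$1435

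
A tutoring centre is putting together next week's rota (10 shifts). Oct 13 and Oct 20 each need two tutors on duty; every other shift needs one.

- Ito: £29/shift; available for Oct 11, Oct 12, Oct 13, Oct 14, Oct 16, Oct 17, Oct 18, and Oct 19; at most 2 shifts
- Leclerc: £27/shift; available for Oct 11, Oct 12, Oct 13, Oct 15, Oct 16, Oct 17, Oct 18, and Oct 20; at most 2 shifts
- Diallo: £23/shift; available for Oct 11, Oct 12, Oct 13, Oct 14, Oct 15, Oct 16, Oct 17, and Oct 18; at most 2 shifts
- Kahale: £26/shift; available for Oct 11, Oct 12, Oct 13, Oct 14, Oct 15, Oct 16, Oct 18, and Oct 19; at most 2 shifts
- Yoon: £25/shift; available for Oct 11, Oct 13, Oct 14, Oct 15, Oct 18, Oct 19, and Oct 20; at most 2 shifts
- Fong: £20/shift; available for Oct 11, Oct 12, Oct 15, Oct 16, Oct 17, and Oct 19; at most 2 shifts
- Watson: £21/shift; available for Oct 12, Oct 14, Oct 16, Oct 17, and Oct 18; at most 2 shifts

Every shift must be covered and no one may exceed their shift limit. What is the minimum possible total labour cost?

£284

Oct 20 can only be covered by Leclerc and Yoon, so that assignment is forced.
Picking the cheapest available tutor for each shift independently would cost £262, but that ignores the shift limits.
An optimal schedule: Oct 11→Diallo, Oct 12→Diallo, Oct 13→Kahale+Leclerc, Oct 14→Watson, Oct 15→Fong, Oct 16→Kahale, Oct 17→Watson, Oct 18→Yoon, Oct 19→Fong, Oct 20→Yoon+Leclerc.
Total: 23 + 23 + 26 + 27 + 21 + 20 + 26 + 21 + 25 + 20 + 25 + 27 = £284.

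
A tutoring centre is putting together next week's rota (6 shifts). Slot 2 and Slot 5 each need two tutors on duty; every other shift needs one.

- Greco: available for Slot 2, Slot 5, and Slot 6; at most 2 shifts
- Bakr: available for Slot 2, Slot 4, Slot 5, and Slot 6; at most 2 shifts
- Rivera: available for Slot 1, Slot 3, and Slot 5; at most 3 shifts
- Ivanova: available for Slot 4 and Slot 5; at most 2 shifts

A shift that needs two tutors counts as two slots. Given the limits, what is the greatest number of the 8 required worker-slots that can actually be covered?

Total capacity across all tutors is 2+2+3+2 = 9, and 8 slots are needed, so at most 8 can be filled.
An assignment achieving 8: Slot 1→Rivera, Slot 2→Greco+Bakr, Slot 3→Rivera, Slot 4→Bakr, Slot 5→Rivera+Ivanova, Slot 6→Greco.
Loads: Greco 2/2, Bakr 2/2, Rivera 3/3, Ivanova 1/2.

8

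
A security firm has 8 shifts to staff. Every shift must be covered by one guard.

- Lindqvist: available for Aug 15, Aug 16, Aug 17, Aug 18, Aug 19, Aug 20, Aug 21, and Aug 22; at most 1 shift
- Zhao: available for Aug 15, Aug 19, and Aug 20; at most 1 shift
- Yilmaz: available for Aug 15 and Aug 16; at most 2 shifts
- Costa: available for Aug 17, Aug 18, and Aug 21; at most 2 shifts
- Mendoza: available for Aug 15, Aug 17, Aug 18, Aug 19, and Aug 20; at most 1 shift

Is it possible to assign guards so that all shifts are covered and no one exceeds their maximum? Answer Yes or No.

Total capacity is 1+1+2+2+1 = 7 but 8 worker-slots are needed — infeasible.

No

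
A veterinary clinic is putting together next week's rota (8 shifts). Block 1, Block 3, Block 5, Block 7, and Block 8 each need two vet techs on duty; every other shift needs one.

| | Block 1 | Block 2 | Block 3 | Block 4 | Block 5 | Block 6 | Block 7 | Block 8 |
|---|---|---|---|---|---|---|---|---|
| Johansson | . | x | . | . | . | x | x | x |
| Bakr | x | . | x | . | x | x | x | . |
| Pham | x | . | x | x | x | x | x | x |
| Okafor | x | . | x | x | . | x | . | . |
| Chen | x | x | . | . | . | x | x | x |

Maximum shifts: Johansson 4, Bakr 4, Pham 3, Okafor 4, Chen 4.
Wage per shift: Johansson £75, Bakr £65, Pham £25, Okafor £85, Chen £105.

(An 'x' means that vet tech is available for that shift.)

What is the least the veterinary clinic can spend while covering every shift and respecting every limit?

£805

Block 5 can only be covered by Bakr and Pham, so that assignment is forced.
Picking the cheapest available vet tech for each shift independently would cost £585, but that ignores the shift limits.
An optimal schedule: Block 1→Bakr+Okafor, Block 2→Johansson, Block 3→Bakr+Okafor, Block 4→Pham, Block 5→Pham+Bakr, Block 6→Johansson, Block 7→Bakr+Johansson, Block 8→Pham+Johansson.
Total: 65 + 85 + 75 + 65 + 85 + 25 + 25 + 65 + 75 + 65 + 75 + 25 + 75 = £805.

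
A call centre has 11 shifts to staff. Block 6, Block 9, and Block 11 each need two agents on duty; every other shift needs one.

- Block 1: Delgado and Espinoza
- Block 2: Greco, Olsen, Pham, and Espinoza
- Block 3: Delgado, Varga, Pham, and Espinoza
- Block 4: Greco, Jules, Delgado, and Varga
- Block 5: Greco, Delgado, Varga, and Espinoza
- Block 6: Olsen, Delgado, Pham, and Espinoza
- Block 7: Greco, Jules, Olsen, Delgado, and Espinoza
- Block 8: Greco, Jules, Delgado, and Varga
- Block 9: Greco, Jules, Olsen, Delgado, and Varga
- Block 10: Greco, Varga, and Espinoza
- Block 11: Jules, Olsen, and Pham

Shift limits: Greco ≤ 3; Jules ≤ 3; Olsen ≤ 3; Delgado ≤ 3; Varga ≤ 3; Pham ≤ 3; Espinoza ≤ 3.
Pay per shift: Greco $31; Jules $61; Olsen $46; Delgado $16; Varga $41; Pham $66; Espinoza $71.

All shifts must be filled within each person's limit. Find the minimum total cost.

Picking the cheapest available agent for each shift independently would cost $374, but that ignores the shift limits.
An optimal schedule: Block 1→Delgado, Block 2→Greco, Block 3→Delgado, Block 4→Greco, Block 5→Varga, Block 6→Delgado+Olsen, Block 7→Olsen, Block 8→Varga, Block 9→Varga+Jules, Block 10→Greco, Block 11→Olsen+Jules.
Total: 16 + 31 + 16 + 31 + 41 + 16 + 46 + 46 + 41 + 41 + 61 + 31 + 46 + 61 = $524.

$524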